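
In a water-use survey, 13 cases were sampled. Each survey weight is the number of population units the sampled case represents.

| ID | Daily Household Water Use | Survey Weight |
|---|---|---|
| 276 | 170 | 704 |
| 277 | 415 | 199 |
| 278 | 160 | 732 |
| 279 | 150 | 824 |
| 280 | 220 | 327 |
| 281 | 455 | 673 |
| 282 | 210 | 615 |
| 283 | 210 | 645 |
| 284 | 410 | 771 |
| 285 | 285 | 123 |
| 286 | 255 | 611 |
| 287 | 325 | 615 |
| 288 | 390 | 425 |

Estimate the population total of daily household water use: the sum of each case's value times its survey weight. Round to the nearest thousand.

Weighted total = 1958335

1958000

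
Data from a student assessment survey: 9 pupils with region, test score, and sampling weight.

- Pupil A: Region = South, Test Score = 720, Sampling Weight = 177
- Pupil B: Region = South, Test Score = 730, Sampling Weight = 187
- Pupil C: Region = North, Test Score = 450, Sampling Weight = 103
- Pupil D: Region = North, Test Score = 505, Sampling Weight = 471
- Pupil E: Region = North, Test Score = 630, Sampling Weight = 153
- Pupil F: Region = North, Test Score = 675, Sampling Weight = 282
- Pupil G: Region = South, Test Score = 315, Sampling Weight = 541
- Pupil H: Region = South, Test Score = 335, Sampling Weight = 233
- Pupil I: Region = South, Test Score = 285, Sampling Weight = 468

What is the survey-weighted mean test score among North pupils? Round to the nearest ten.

North rows: C, D, E, F
Weighted sum = 570945
Sum of weights = 1009
Weighted mean = 570945 / 1009 = 565.85233

570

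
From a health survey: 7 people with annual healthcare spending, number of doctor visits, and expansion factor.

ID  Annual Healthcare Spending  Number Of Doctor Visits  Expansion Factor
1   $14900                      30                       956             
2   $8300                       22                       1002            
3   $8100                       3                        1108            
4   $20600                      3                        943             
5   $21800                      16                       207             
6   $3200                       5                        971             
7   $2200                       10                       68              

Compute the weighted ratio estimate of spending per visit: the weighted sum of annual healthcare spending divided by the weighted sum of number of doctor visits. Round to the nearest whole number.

Σ wᵢ·y = 14900×956 + 8300×1002 + 8100×1108 + 20600×943 + 21800×207 + 3200×971 + 2200×68
  = 14244400 + 8316600 + 8974800 + 19425800 + 4512600 + 3107200 + 149600 = 58731000
Σ wᵢ·x = 30×956 + 22×1002 + 3×1108 + 3×943 + 16×207 + 5×971 + 10×68
  = 28680 + 22044 + 3324 + 2829 + 3312 + 4855 + 680 = 65724
Ratio = 58731000 / 65724 = 893.60051

894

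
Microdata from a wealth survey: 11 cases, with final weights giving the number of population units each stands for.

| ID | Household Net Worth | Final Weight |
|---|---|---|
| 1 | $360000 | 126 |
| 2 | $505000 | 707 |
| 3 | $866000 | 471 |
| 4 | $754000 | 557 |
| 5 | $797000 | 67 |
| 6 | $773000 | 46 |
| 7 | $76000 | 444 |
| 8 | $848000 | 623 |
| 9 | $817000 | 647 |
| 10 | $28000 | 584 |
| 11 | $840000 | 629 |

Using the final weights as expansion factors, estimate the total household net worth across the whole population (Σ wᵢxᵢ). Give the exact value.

2954575000

Weighted total = 360000×126 + 505000×707 + 866000×471 + 754000×557 + 797000×67 + 773000×46 + 76000×444 + 848000×623 + 817000×647 + 28000×584 + 840000×629
  = 45360000 + 357035000 + 407886000 + 419978000 + 53399000 + 35558000 + 33744000 + 528304000 + 528599000 + 16352000 + 528360000 = 2954575000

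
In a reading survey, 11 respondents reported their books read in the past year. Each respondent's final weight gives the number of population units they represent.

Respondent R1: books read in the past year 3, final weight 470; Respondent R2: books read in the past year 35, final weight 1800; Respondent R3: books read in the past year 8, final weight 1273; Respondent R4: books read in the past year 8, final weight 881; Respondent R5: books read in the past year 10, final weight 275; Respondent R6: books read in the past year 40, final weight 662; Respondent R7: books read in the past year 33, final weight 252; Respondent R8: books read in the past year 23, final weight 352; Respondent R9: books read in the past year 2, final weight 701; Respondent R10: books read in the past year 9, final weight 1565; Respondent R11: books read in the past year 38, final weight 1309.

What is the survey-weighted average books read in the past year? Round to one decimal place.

Weighted sum = 3×470 + 35×1800 + 8×1273 + 8×881 + 10×275 + 40×662 + 33×252 + 23×352 + 2×701 + 9×1565 + 38×1309
  = 1410 + 63000 + 10184 + 7048 + 2750 + 26480 + 8316 + 8096 + 1402 + 14085 + 49742 = 192513
Sum of weights = 470 + 1800 + 1273 + 881 + 275 + 662 + 252 + 352 + 701 + 1565 + 1309 = 9540
Weighted mean = 192513 / 9540 = 20.17956

20.2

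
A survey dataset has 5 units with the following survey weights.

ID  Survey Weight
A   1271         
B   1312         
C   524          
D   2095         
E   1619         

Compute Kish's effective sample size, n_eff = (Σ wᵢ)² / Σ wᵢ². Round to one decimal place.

4.4

Σ wᵢ = 1271 + 1312 + 524 + 2095 + 1619 = 6821
Σ wᵢ² = 1615441 + 1721344 + 274576 + 4389025 + 2621161 = 10621547
n_eff = 6821² / 10621547 = 46526041 / 10621547 = 4.3803451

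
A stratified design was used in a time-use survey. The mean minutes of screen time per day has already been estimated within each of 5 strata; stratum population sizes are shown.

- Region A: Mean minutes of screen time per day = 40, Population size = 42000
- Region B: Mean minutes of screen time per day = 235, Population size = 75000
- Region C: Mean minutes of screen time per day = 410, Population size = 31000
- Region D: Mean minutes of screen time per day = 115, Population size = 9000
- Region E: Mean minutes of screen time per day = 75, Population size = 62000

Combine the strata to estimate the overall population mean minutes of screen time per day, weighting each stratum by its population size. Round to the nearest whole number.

172

Σ Nₕ·x̄ₕ = 40×42000 + 235×75000 + 410×31000 + 115×9000 + 75×62000
  = 37700000
Σ Nₕ = 219000
Overall mean = 37700000 / 219000 = 172.14612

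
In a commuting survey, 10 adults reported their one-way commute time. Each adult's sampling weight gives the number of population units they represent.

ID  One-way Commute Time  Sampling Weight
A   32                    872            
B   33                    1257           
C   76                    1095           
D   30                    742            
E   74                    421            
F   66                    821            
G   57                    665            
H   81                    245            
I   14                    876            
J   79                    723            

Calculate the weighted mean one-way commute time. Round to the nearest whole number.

50

Weighted sum = 32×872 + 33×1257 + 76×1095 + 30×742 + 74×421 + 66×821 + 57×665 + 81×245 + 14×876 + 79×723
  = 387336
Sum of weights = 872 + 1257 + 1095 + 742 + 421 + 821 + 665 + 245 + 876 + 723 = 7717
Weighted mean = 387336 / 7717 = 50.192562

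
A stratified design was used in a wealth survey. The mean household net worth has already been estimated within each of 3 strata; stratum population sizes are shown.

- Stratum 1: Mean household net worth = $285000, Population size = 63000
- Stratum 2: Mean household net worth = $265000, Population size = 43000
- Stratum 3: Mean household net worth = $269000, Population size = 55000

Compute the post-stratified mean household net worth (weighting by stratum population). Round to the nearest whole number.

Σ Nₕ·x̄ₕ = 285000×63000 + 265000×43000 + 269000×55000
  = 44145000000
Σ Nₕ = 63000 + 43000 + 55000 = 161000
Overall mean = 44145000000 / 161000 = 274192.55

274193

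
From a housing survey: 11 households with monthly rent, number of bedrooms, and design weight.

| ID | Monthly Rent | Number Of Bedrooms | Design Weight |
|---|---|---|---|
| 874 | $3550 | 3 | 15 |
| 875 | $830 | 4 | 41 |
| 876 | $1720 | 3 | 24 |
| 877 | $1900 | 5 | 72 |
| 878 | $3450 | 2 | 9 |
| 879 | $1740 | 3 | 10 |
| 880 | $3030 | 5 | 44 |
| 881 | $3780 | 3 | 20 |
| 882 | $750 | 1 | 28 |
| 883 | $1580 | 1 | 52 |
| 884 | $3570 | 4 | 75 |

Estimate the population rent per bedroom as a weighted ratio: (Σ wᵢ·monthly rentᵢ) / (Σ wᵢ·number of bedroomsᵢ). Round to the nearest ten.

660

Σ wᵢ·y = 3550×15 + 830×41 + 1720×24 + 1900×72 + 3450×9 + 1740×10 + 3030×44 + 3780×20 + 750×28 + 1580×52 + 3570×75
  = 893640
Σ wᵢ·x = 3×15 + 4×41 + 3×24 + 5×72 + 2×9 + 3×10 + 5×44 + 3×20 + 1×28 + 1×52 + 4×75
  = 1349
Ratio = 893640 / 1349 = 662.44626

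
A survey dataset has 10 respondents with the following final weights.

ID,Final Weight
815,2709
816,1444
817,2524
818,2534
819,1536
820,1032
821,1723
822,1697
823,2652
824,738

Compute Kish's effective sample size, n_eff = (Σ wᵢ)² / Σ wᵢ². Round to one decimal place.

8.8

Σ wᵢ = 2709 + 1444 + 2524 + 2534 + 1536 + 1032 + 1723 + 1697 + 2652 + 738 = 18589
Σ wᵢ² = 7338681 + 2085136 + 6370576 + 6421156 + 2359296 + 1065024 + 2968729 + 2879809 + 7033104 + 544644 = 39066155
n_eff = 18589² / 39066155 = 345550921 / 39066155 = 8.8452759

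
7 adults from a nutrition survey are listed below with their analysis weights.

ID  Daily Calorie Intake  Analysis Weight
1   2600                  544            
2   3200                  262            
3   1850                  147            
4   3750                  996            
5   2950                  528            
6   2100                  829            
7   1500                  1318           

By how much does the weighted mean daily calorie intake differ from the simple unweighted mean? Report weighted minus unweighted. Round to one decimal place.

Unweighted sum = 2600 + 3200 + 1850 + 3750 + 2950 + 2100 + 1500 = 17950
Unweighted mean = 17950 / 7 = 2564.2857
Weighted sum = 2600×544 + 3200×262 + 1850×147 + 3750×996 + 2950×528 + 2100×829 + 1500×1318
  = 11535250
Sum of weights = 544 + 262 + 147 + 996 + 528 + 829 + 1318 = 4624
Weighted mean = 11535250 / 4624 = 2494.6475
Difference (weighted minus unweighted) = -69.638223

-69.6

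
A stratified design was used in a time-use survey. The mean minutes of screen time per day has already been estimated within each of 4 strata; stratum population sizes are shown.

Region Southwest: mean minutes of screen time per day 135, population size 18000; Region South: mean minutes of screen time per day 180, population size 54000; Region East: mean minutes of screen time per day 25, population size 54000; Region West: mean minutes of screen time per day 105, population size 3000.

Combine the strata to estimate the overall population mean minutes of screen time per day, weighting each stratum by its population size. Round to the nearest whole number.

Σ Nₕ·x̄ₕ = 13815000
Σ Nₕ = 18000 + 54000 + 54000 + 3000 = 129000
Overall mean = 13815000 / 129000 = 107.09302

107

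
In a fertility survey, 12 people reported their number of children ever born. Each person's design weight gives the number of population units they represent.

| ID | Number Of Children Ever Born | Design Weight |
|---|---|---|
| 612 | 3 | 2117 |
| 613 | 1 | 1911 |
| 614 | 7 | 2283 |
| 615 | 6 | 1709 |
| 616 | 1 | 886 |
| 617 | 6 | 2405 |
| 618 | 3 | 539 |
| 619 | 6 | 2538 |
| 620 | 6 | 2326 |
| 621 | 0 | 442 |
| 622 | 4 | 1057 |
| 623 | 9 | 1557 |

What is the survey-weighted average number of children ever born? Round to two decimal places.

5.00

Weighted sum = 3×2117 + 1×1911 + 7×2283 + 6×1709 + 1×886 + 6×2405 + 3×539 + 6×2538 + 6×2326 + 0×442 + 4×1057 + 9×1557
  = 6351 + 1911 + 15981 + 10254 + 886 + 14430 + 1617 + 15228 + 13956 + 0 + 4228 + 14013 = 98855
Sum of weights = 2117 + 1911 + 2283 + 1709 + 886 + 2405 + 539 + 2538 + 2326 + 442 + 1057 + 1557 = 19770
Weighted mean = 98855 / 19770 = 5.0002529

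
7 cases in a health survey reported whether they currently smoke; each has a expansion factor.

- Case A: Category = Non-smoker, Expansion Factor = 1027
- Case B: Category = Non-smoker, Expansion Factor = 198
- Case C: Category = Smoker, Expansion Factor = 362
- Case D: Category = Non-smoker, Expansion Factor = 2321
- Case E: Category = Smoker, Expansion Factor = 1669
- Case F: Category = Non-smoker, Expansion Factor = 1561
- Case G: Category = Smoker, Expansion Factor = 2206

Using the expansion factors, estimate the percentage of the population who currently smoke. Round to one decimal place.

45.3

Sum of weights for 'Smoker' = 362 + 1669 + 2206 = 4237
Total weight = 1027 + 198 + 362 + 2321 + 1669 + 1561 + 2206 = 9344
Weighted proportion = 4237 / 9344 = 0.45344606 → 45.344606%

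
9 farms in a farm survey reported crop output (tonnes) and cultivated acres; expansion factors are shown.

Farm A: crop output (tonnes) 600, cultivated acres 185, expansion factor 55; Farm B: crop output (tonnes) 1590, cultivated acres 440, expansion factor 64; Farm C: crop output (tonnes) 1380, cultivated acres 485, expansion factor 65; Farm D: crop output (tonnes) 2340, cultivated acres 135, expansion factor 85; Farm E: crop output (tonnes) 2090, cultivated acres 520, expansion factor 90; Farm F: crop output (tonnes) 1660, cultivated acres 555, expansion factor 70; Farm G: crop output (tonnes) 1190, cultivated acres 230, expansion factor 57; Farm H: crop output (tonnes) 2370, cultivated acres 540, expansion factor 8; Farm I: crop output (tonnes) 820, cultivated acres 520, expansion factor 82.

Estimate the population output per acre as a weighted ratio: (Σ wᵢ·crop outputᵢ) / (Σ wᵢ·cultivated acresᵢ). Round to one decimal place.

Σ wᵢ·y = 600×55 + 1590×64 + 1380×65 + 2340×85 + 2090×90 + 1660×70 + 1190×57 + 2370×8 + 820×82
  = 33000 + 101760 + 89700 + 198900 + 188100 + 116200 + 67830 + 18960 + 67240 = 881690
Σ wᵢ·x = 185×55 + 440×64 + 485×65 + 135×85 + 520×90 + 555×70 + 230×57 + 540×8 + 520×82
  = 10175 + 28160 + 31525 + 11475 + 46800 + 38850 + 13110 + 4320 + 42640 = 227055
Ratio = 881690 / 227055 = 3.8831561

3.9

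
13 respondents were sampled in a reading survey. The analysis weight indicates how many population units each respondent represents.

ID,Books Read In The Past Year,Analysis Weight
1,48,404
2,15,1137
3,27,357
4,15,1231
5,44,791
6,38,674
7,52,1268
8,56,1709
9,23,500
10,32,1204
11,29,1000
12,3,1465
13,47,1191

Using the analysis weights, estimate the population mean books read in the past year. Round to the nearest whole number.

33

Weighted sum = 426007
Sum of weights = 12931
Weighted mean = 426007 / 12931 = 32.944629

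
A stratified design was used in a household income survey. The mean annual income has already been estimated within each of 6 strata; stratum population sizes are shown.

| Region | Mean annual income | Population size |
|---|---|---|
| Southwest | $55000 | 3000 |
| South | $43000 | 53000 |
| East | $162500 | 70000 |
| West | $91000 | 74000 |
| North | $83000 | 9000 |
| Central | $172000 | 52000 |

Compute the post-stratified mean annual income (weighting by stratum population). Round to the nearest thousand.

116000

Σ Nₕ·x̄ₕ = 55000×3000 + 43000×53000 + 162500×70000 + 91000×74000 + 83000×9000 + 172000×52000
  = 165000000 + 2279000000 + 11375000000 + 6734000000 + 747000000 + 8944000000 = 30244000000
Σ Nₕ = 3000 + 53000 + 70000 + 74000 + 9000 + 52000 = 261000
Overall mean = 30244000000 / 261000 = 115877.39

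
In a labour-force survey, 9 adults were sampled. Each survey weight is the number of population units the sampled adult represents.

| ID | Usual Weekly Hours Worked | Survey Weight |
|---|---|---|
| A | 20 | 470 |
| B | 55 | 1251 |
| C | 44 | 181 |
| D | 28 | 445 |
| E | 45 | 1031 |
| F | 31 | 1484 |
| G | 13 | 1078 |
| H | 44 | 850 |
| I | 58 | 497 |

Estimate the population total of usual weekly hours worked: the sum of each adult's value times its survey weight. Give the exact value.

Weighted total = 20×470 + 55×1251 + 44×181 + 28×445 + 45×1031 + 31×1484 + 13×1078 + 44×850 + 58×497
  = 271268

271268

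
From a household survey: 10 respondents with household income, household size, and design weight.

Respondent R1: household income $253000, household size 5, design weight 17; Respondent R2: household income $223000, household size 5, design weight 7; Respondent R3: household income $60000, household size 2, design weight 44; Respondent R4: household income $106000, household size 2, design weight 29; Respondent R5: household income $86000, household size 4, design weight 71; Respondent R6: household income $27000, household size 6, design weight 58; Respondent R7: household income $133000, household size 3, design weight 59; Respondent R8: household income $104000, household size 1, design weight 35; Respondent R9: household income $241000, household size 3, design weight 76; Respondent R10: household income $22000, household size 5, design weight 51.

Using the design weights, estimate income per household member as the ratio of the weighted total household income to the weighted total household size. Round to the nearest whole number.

31496

Σ wᵢ·y = 50173000
Σ wᵢ·x = 5×17 + 5×7 + 2×44 + 2×29 + 4×71 + 6×58 + 3×59 + 1×35 + 3×76 + 5×51
  = 1593
Ratio = 50173000 / 1593 = 31495.92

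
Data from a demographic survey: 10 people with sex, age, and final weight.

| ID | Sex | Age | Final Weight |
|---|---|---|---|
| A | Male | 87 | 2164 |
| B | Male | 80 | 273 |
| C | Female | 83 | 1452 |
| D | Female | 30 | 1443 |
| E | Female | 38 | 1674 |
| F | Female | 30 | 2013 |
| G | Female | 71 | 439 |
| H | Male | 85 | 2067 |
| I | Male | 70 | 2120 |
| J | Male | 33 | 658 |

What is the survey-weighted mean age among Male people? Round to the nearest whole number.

Male rows: A, B, H, I, J
Weighted sum = 87×2164 + 80×273 + 85×2067 + 70×2120 + 33×658
  = 188268 + 21840 + 175695 + 148400 + 21714 = 555917
Sum of weights = 2164 + 273 + 2067 + 2120 + 658 = 7282
Weighted mean = 555917 / 7282 = 76.341252

76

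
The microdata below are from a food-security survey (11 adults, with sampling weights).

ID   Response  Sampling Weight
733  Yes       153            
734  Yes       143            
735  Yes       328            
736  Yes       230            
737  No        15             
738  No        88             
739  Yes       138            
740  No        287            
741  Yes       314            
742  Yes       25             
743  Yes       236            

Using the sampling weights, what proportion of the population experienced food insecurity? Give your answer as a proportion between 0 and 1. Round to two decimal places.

0.80

Sum of weights for 'Yes' = 153 + 143 + 328 + 230 + 138 + 314 + 25 + 236 = 1567
Total weight = 153 + 143 + 328 + 230 + 15 + 88 + 138 + 287 + 314 + 25 + 236 = 1957
Weighted proportion = 1567 / 1957 = 0.80071538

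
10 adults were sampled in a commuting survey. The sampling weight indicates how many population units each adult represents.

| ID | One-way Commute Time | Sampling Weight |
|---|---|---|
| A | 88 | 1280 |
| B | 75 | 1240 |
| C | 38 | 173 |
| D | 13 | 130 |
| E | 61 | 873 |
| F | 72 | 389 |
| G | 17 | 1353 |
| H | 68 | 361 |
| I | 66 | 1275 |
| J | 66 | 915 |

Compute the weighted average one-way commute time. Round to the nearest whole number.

Weighted sum = 88×1280 + 75×1240 + 38×173 + 13×130 + 61×873 + 72×389 + 17×1353 + 68×361 + 66×1275 + 66×915
  = 112640 + 93000 + 6574 + 1690 + 53253 + 28008 + 23001 + 24548 + 84150 + 60390 = 487254
Sum of weights = 7989
Weighted mean = 487254 / 7989 = 60.990612

61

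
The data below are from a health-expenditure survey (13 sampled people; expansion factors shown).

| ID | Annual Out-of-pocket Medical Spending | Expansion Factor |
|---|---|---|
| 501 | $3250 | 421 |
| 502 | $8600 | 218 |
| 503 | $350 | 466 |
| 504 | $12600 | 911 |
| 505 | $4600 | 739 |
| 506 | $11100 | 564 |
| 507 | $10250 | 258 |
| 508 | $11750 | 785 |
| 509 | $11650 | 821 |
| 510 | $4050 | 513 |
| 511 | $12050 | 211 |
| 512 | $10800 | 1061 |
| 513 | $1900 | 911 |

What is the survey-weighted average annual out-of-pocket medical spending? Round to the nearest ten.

Weighted sum = 63787350
Sum of weights = 7879
Weighted mean = 63787350 / 7879 = 8095.8688

8100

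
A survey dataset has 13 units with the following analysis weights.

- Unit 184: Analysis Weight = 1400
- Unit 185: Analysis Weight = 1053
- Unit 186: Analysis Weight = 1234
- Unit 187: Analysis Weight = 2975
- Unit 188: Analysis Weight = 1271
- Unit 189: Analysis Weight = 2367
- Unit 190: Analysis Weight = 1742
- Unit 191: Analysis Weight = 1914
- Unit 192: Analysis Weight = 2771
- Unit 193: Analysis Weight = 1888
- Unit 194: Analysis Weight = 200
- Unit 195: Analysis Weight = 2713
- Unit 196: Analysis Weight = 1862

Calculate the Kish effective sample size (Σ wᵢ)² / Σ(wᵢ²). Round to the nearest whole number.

Σ wᵢ = 23390
Σ wᵢ² = 49468678
n_eff = 23390² / 49468678 = 547092100 / 49468678 = 11.059364

11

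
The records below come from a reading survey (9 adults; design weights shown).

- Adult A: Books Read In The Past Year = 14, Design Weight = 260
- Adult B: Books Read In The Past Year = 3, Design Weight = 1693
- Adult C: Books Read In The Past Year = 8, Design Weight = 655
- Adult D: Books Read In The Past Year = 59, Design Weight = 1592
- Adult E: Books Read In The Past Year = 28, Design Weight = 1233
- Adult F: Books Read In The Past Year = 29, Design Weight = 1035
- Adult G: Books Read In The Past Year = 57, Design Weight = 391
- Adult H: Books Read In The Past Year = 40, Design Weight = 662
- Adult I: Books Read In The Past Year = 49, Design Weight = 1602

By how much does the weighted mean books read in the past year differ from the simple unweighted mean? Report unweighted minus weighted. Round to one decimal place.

-1.0

Unweighted sum = 14 + 3 + 8 + 59 + 28 + 29 + 57 + 40 + 49 = 287
Unweighted mean = 287 / 9 = 31.888889
Weighted sum = 14×260 + 3×1693 + 8×655 + 59×1592 + 28×1233 + 29×1035 + 57×391 + 40×662 + 49×1602
  = 3640 + 5079 + 5240 + 93928 + 34524 + 30015 + 22287 + 26480 + 78498 = 299691
Sum of weights = 260 + 1693 + 655 + 1592 + 1233 + 1035 + 391 + 662 + 1602 = 9123
Weighted mean = 299691 / 9123 = 32.850049
Difference (unweighted minus weighted) = -0.96116044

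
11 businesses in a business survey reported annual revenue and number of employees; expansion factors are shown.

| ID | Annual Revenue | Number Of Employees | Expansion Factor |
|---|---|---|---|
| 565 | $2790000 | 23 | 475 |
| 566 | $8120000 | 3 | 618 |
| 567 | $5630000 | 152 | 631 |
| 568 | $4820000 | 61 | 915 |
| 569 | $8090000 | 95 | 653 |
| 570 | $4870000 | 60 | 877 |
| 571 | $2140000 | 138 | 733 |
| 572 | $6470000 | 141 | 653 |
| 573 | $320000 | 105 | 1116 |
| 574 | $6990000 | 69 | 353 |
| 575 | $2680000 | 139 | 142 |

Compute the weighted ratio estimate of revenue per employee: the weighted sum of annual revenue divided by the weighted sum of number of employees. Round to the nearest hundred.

51900

Σ wᵢ·y = 2790000×475 + 8120000×618 + 5630000×631 + 4820000×915 + 8090000×653 + 4870000×877 + 2140000×733 + 6470000×653 + 320000×1116 + 6990000×353 + 2680000×142
  = 1325250000 + 5018160000 + 3552530000 + 4410300000 + 5282770000 + 4270990000 + 1568620000 + 4224910000 + 357120000 + 2467470000 + 380560000 = 32858680000
Σ wᵢ·x = 23×475 + 3×618 + 152×631 + 61×915 + 95×653 + 60×877 + 138×733 + 141×653 + 105×1116 + 69×353 + 139×142
  = 10925 + 1854 + 95912 + 55815 + 62035 + 52620 + 101154 + 92073 + 117180 + 24357 + 19738 = 633663
Ratio = 32858680000 / 633663 = 51855.134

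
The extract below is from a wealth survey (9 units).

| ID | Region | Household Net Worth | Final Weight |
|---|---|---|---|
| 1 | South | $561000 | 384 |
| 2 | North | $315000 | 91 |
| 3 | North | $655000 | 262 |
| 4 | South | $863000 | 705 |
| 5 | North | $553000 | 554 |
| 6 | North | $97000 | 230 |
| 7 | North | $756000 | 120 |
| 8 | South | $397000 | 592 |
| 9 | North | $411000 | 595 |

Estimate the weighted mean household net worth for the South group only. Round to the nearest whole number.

629901

South rows: 1, 4, 8
Weighted sum = 561000×384 + 863000×705 + 397000×592
  = 215424000 + 608415000 + 235024000 = 1058863000
Sum of weights = 384 + 705 + 592 = 1681
Weighted mean = 1058863000 / 1681 = 629900.65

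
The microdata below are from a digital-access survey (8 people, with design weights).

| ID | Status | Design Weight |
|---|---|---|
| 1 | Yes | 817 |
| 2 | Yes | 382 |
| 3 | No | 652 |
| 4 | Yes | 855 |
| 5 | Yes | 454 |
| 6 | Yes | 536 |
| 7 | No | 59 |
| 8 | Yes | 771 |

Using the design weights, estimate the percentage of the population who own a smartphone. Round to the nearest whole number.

84

Sum of weights for 'Yes' = 817 + 382 + 855 + 454 + 536 + 771 = 3815
Total weight = 817 + 382 + 652 + 855 + 454 + 536 + 59 + 771 = 4526
Weighted proportion = 3815 / 4526 = 0.84290764 → 84.290764%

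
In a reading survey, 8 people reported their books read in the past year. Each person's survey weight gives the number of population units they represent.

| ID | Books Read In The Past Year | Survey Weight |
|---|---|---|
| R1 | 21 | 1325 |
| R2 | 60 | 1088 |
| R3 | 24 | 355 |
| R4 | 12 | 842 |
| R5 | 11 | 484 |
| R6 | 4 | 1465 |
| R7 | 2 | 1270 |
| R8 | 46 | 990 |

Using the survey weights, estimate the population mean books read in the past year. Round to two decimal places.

21.87

Weighted sum = 21×1325 + 60×1088 + 24×355 + 12×842 + 11×484 + 4×1465 + 2×1270 + 46×990
  = 27825 + 65280 + 8520 + 10104 + 5324 + 5860 + 2540 + 45540 = 170993
Sum of weights = 1325 + 1088 + 355 + 842 + 484 + 1465 + 1270 + 990 = 7819
Weighted mean = 170993 / 7819 = 21.868909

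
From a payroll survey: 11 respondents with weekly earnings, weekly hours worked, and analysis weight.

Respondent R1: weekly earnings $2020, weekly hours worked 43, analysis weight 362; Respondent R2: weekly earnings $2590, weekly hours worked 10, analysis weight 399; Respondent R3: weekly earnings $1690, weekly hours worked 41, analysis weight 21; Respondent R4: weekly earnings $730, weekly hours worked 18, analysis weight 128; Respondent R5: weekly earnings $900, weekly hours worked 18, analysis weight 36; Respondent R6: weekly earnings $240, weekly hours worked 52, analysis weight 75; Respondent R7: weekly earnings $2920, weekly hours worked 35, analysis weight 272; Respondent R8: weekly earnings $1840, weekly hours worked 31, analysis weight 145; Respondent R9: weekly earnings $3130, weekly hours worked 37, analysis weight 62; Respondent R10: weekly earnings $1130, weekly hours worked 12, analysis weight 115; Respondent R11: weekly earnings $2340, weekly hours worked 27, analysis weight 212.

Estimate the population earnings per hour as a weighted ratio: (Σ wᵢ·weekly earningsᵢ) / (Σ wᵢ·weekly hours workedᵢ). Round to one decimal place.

75.5

Σ wᵢ·y = 2020×362 + 2590×399 + 1690×21 + 730×128 + 900×36 + 240×75 + 2920×272 + 1840×145 + 3130×62 + 1130×115 + 2340×212
  = 731240 + 1033410 + 35490 + 93440 + 32400 + 18000 + 794240 + 266800 + 194060 + 129950 + 496080 = 3825110
Σ wᵢ·x = 43×362 + 10×399 + 41×21 + 18×128 + 18×36 + 52×75 + 35×272 + 31×145 + 37×62 + 12×115 + 27×212
  = 50682
Ratio = 3825110 / 50682 = 75.472752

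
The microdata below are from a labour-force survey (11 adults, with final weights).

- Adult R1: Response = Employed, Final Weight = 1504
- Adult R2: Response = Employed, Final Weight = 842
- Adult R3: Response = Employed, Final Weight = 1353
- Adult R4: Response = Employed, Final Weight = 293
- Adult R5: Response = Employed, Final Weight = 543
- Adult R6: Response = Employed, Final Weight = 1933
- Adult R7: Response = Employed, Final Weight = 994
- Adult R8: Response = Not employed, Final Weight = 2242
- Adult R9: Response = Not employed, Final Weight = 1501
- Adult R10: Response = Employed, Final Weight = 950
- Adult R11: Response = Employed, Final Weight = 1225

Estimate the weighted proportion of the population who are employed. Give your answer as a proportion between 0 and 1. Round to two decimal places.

Sum of weights for 'Employed' = 1504 + 842 + 1353 + 293 + 543 + 1933 + 994 + 950 + 1225 = 9637
Total weight = 1504 + 842 + 1353 + 293 + 543 + 1933 + 994 + 2242 + 1501 + 950 + 1225 = 13380
Weighted proportion = 9637 / 13380 = 0.72025411

0.72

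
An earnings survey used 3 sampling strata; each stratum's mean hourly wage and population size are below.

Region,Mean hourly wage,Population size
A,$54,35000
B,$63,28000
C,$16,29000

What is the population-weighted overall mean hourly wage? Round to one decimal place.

Σ Nₕ·x̄ₕ = 54×35000 + 63×28000 + 16×29000
  = 1890000 + 1764000 + 464000 = 4118000
Σ Nₕ = 92000
Overall mean = 4118000 / 92000 = 44.76087

44.8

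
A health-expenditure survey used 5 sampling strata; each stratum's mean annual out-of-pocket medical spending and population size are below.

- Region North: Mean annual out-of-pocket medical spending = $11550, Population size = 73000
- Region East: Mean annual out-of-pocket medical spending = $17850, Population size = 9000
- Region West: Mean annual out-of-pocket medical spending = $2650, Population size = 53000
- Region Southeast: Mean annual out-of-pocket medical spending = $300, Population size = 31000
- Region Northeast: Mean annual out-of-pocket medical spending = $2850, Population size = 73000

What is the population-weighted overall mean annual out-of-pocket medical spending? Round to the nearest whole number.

5697

Σ Nₕ·x̄ₕ = 11550×73000 + 17850×9000 + 2650×53000 + 300×31000 + 2850×73000
  = 1361600000
Σ Nₕ = 73000 + 9000 + 53000 + 31000 + 73000 = 239000
Overall mean = 1361600000 / 239000 = 5697.0711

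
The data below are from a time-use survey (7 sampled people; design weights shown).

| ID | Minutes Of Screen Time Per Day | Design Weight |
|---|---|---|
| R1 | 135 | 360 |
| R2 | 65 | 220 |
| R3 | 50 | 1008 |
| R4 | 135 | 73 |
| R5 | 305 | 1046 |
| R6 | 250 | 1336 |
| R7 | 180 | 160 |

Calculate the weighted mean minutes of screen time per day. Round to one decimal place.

191.5

Weighted sum = 135×360 + 65×220 + 50×1008 + 135×73 + 305×1046 + 250×1336 + 180×160
  = 48600 + 14300 + 50400 + 9855 + 319030 + 334000 + 28800 = 804985
Sum of weights = 360 + 220 + 1008 + 73 + 1046 + 1336 + 160 = 4203
Weighted mean = 804985 / 4203 = 191.52629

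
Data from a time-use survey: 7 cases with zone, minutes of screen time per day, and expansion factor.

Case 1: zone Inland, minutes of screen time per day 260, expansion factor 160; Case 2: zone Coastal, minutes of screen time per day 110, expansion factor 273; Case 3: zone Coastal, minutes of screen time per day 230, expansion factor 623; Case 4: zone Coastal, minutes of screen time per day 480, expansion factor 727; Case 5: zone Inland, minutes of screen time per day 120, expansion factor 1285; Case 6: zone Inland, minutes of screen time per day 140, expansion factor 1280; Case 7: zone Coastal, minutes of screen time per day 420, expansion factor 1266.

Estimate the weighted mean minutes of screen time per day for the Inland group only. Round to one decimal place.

137.6

Inland rows: 1, 5, 6
Weighted sum = 260×160 + 120×1285 + 140×1280
  = 41600 + 154200 + 179200 = 375000
Sum of weights = 160 + 1285 + 1280 = 2725
Weighted mean = 375000 / 2725 = 137.61468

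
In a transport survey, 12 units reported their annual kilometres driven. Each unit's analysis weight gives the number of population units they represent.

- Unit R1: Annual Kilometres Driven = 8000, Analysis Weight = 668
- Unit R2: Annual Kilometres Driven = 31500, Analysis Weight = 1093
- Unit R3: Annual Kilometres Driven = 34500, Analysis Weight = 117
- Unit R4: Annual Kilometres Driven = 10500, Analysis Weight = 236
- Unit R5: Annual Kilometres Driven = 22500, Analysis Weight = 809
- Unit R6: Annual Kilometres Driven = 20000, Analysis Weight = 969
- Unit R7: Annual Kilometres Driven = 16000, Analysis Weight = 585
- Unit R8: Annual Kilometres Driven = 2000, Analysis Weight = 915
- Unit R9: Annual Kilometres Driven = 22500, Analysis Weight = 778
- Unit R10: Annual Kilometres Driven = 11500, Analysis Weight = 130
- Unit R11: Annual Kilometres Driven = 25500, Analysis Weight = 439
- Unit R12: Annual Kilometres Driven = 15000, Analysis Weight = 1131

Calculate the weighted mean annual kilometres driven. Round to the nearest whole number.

Weighted sum = 8000×668 + 31500×1093 + 34500×117 + 10500×236 + 22500×809 + 20000×969 + 16000×585 + 2000×915 + 22500×778 + 11500×130 + 25500×439 + 15000×1131
  = 142220000
Sum of weights = 668 + 1093 + 117 + 236 + 809 + 969 + 585 + 915 + 778 + 130 + 439 + 1131 = 7870
Weighted mean = 142220000 / 7870 = 18071.156

18071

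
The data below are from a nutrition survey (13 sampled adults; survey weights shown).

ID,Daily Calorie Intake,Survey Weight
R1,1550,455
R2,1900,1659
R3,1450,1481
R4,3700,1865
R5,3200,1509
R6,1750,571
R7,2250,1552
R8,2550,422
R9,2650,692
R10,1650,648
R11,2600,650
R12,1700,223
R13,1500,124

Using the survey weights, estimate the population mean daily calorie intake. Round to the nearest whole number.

Weighted sum = 28459550
Sum of weights = 11851
Weighted mean = 28459550 / 11851 = 2401.4471

2401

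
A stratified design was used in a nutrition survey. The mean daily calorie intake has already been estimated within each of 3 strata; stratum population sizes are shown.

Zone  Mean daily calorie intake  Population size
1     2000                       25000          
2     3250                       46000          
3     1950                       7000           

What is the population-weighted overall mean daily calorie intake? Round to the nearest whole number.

Σ Nₕ·x̄ₕ = 213150000
Σ Nₕ = 25000 + 46000 + 7000 = 78000
Overall mean = 213150000 / 78000 = 2732.6923

2733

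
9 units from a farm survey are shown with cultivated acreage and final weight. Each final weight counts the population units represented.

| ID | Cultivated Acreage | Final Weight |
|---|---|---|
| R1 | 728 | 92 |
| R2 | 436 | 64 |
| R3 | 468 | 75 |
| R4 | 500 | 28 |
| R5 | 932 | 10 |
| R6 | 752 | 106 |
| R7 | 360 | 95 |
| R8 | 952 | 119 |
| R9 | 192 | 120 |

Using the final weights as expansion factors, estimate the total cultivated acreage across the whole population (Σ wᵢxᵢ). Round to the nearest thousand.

404000

Weighted total = 728×92 + 436×64 + 468×75 + 500×28 + 932×10 + 752×106 + 360×95 + 952×119 + 192×120
  = 403540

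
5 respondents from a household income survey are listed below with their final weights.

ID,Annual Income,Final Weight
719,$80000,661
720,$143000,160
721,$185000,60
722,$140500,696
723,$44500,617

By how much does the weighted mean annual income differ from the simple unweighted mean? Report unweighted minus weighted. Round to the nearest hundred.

Unweighted sum = 80000 + 143000 + 185000 + 140500 + 44500 = 593000
Unweighted mean = 593000 / 5 = 118600
Weighted sum = 80000×661 + 143000×160 + 185000×60 + 140500×696 + 44500×617
  = 212104500
Sum of weights = 661 + 160 + 60 + 696 + 617 = 2194
Weighted mean = 212104500 / 2194 = 96674.795
Difference (unweighted minus weighted) = 21925.205

21900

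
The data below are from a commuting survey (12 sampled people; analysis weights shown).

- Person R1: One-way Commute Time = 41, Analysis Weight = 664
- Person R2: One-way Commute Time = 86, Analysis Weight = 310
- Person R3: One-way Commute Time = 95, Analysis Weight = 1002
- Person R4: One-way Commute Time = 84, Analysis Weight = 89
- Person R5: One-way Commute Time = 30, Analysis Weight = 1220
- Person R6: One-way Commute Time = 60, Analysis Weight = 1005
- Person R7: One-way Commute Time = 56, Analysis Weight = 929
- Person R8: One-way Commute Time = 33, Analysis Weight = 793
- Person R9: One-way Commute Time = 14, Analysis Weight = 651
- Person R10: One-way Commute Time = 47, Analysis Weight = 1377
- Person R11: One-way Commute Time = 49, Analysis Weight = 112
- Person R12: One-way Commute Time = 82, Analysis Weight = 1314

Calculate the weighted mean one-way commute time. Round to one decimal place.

54.8

Weighted sum = 518712
Sum of weights = 664 + 310 + 1002 + 89 + 1220 + 1005 + 929 + 793 + 651 + 1377 + 112 + 1314 = 9466
Weighted mean = 518712 / 9466 = 54.79738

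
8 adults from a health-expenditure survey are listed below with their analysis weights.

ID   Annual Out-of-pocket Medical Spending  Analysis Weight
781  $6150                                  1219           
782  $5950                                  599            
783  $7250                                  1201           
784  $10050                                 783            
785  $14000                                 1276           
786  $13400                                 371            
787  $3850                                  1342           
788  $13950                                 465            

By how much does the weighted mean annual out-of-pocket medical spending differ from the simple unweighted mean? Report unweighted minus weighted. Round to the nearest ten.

760

Unweighted sum = 74600
Unweighted mean = 74600 / 8 = 9325
Weighted sum = 6150×1219 + 5950×599 + 7250×1201 + 10050×783 + 14000×1276 + 13400×371 + 3850×1342 + 13950×465
  = 7496850 + 3564050 + 8707250 + 7869150 + 17864000 + 4971400 + 5166700 + 6486750 = 62126150
Sum of weights = 1219 + 599 + 1201 + 783 + 1276 + 371 + 1342 + 465 = 7256
Weighted mean = 62126150 / 7256 = 8562.0383
Difference (unweighted minus weighted) = 762.96169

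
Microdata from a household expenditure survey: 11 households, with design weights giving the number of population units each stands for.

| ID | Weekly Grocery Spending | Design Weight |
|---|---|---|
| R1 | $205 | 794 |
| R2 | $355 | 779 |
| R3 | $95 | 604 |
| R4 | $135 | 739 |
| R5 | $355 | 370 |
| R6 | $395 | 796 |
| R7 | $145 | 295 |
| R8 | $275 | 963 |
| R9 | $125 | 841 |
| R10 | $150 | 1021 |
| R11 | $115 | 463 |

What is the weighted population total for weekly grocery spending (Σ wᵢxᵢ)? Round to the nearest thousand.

1661000

Weighted total = 205×794 + 355×779 + 95×604 + 135×739 + 355×370 + 395×796 + 145×295 + 275×963 + 125×841 + 150×1021 + 115×463
  = 162770 + 276545 + 57380 + 99765 + 131350 + 314420 + 42775 + 264825 + 105125 + 153150 + 53245 = 1661350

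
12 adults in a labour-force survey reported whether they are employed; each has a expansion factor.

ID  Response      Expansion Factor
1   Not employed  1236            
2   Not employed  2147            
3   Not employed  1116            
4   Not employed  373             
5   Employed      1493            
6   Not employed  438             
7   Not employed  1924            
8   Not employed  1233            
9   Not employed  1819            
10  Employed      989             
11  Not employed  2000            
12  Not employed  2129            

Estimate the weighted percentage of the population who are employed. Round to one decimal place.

14.7

Sum of weights for 'Employed' = 1493 + 989 = 2482
Total weight = 1236 + 2147 + 1116 + 373 + 1493 + 438 + 1924 + 1233 + 1819 + 989 + 2000 + 2129 = 16897
Weighted proportion = 2482 / 16897 = 0.14688998 → 14.688998%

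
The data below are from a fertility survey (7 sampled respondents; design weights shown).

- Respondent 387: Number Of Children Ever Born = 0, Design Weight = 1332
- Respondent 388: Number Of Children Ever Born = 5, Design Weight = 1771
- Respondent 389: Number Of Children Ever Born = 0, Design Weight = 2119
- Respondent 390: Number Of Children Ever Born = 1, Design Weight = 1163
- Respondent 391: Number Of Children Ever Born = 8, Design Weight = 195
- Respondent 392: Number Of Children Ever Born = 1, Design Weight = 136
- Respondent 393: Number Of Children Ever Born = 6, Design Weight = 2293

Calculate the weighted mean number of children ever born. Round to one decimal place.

Weighted sum = 0×1332 + 5×1771 + 0×2119 + 1×1163 + 8×195 + 1×136 + 6×2293
  = 0 + 8855 + 0 + 1163 + 1560 + 136 + 13758 = 25472
Sum of weights = 1332 + 1771 + 2119 + 1163 + 195 + 136 + 2293 = 9009
Weighted mean = 25472 / 9009 = 2.8273948

2.8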